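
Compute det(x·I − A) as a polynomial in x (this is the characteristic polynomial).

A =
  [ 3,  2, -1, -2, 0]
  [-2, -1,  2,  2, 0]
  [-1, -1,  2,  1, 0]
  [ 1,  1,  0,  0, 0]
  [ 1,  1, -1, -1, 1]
x^5 - 5*x^4 + 10*x^3 - 10*x^2 + 5*x - 1

Expanding det(x·I − A) (e.g. by cofactor expansion or by noting that A is similar to its Jordan form J, which has the same characteristic polynomial as A) gives
  χ_A(x) = x^5 - 5*x^4 + 10*x^3 - 10*x^2 + 5*x - 1
which factors as (x - 1)^5. The eigenvalues (with algebraic multiplicities) are λ = 1 with multiplicity 5.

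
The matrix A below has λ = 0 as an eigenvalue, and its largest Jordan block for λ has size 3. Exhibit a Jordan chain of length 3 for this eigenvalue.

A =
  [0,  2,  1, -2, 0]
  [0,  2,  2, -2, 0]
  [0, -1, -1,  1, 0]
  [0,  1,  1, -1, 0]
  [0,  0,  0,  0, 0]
A Jordan chain for λ = 0 of length 3:
v_1 = (1, 0, 0, 0, 0)ᵀ
v_2 = (2, 2, -1, 1, 0)ᵀ
v_3 = (0, 1, 0, 0, 0)ᵀ

Let N = A − (0)·I. We want v_3 with N^3 v_3 = 0 but N^2 v_3 ≠ 0; then v_{j-1} := N · v_j for j = 3, …, 2.

Pick v_3 = (0, 1, 0, 0, 0)ᵀ.
Then v_2 = N · v_3 = (2, 2, -1, 1, 0)ᵀ.
Then v_1 = N · v_2 = (1, 0, 0, 0, 0)ᵀ.

Sanity check: (A − (0)·I) v_1 = (0, 0, 0, 0, 0)ᵀ = 0. ✓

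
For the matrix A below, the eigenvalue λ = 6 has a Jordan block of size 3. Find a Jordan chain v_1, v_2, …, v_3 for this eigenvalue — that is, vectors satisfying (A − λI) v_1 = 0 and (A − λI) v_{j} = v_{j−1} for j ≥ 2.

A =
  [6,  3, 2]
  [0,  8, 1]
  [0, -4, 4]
A Jordan chain for λ = 6 of length 3:
v_1 = (-2, 0, 0)ᵀ
v_2 = (3, 2, -4)ᵀ
v_3 = (0, 1, 0)ᵀ

Let N = A − (6)·I. We want v_3 with N^3 v_3 = 0 but N^2 v_3 ≠ 0; then v_{j-1} := N · v_j for j = 3, …, 2.

Pick v_3 = (0, 1, 0)ᵀ.
Then v_2 = N · v_3 = (3, 2, -4)ᵀ.
Then v_1 = N · v_2 = (-2, 0, 0)ᵀ.

Sanity check: (A − (6)·I) v_1 = (0, 0, 0)ᵀ = 0. ✓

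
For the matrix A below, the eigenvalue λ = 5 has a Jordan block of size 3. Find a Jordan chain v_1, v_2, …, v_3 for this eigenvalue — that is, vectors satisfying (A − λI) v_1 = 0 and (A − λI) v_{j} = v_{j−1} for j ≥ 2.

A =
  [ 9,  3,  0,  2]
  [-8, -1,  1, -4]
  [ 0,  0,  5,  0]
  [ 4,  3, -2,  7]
A Jordan chain for λ = 5 of length 3:
v_1 = (-1, 2, 0, -1)ᵀ
v_2 = (0, 1, 0, -2)ᵀ
v_3 = (0, 0, 1, 0)ᵀ

Let N = A − (5)·I. We want v_3 with N^3 v_3 = 0 but N^2 v_3 ≠ 0; then v_{j-1} := N · v_j for j = 3, …, 2.

Pick v_3 = (0, 0, 1, 0)ᵀ.
Then v_2 = N · v_3 = (0, 1, 0, -2)ᵀ.
Then v_1 = N · v_2 = (-1, 2, 0, -1)ᵀ.

Sanity check: (A − (5)·I) v_1 = (0, 0, 0, 0)ᵀ = 0. ✓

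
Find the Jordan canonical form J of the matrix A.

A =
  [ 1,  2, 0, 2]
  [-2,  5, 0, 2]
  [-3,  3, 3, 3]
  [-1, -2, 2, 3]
J_3(3) ⊕ J_1(3)

The characteristic polynomial is
  det(x·I − A) = x^4 - 12*x^3 + 54*x^2 - 108*x + 81 = (x - 3)^4

Eigenvalues and multiplicities (the geometric multiplicity of λ is n − rank(A − λI), which equals the number of Jordan blocks for λ):
  λ = 3: algebraic multiplicity = 4, geometric multiplicity = 2

Determining the block sizes for each eigenvalue:
  λ = 3: with am = 4 and gm = 2, the partition is not yet determined (e.g. several partitions of 4 into 2 parts exist). Let N = A − (3)·I. Computing rank(N^1) = 2, rank(N^2) = 1, rank(N^3) = 0; the number of blocks of size ≥ j is rank(N^{j−1}) − rank(N^j), giving [2, 1, 1]. So we have 1 block(s) of size 3, 1 block(s) of size 1 → block sizes [3, 1]

Assembling the blocks gives a Jordan form
J =
  [3, 1, 0, 0]
  [0, 3, 1, 0]
  [0, 0, 3, 0]
  [0, 0, 0, 3]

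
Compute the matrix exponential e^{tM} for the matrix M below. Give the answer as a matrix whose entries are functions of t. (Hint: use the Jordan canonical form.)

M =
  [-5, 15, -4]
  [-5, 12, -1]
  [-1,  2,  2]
e^{tM} =
  [-7*t^2*exp(3*t)/2 - 8*t*exp(3*t) + exp(3*t), 7*t^2*exp(3*t)/2 + 15*t*exp(3*t), 21*t^2*exp(3*t)/2 - 4*t*exp(3*t)]
  [-2*t^2*exp(3*t) - 5*t*exp(3*t), 2*t^2*exp(3*t) + 9*t*exp(3*t) + exp(3*t), 6*t^2*exp(3*t) - t*exp(3*t)]
  [-t^2*exp(3*t)/2 - t*exp(3*t), t^2*exp(3*t)/2 + 2*t*exp(3*t), 3*t^2*exp(3*t)/2 - t*exp(3*t) + exp(3*t)]

Strategy: write M = P · J · P⁻¹ where J is a Jordan canonical form, so e^{tM} = P · e^{tJ} · P⁻¹, and e^{tJ} can be computed block-by-block.

M has Jordan form
J =
  [3, 1, 0]
  [0, 3, 1]
  [0, 0, 3]
(up to reordering of blocks).

Per-block formulas:
  For a 3×3 Jordan block J_3(3): exp(t · J_3(3)) = e^(3t)·(I + t·N + (t^2/2)·N^2), where N is the 3×3 nilpotent shift.

After assembling e^{tJ} and conjugating by P, we get:

e^{tM} =
  [-7*t^2*exp(3*t)/2 - 8*t*exp(3*t) + exp(3*t), 7*t^2*exp(3*t)/2 + 15*t*exp(3*t), 21*t^2*exp(3*t)/2 - 4*t*exp(3*t)]
  [-2*t^2*exp(3*t) - 5*t*exp(3*t), 2*t^2*exp(3*t) + 9*t*exp(3*t) + exp(3*t), 6*t^2*exp(3*t) - t*exp(3*t)]
  [-t^2*exp(3*t)/2 - t*exp(3*t), t^2*exp(3*t)/2 + 2*t*exp(3*t), 3*t^2*exp(3*t)/2 - t*exp(3*t) + exp(3*t)]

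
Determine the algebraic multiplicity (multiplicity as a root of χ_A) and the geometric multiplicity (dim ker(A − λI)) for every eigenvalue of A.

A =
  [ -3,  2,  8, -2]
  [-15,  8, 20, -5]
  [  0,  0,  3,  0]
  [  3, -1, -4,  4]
λ = 3: alg = 4, geom = 3

Step 1 — factor the characteristic polynomial to read off the algebraic multiplicities:
  χ_A(x) = (x - 3)^4

Step 2 — compute geometric multiplicities via the rank-nullity identity g(λ) = n − rank(A − λI):
  rank(A − (3)·I) = 1, so dim ker(A − (3)·I) = n − 1 = 3

Summary:
  λ = 3: algebraic multiplicity = 4, geometric multiplicity = 3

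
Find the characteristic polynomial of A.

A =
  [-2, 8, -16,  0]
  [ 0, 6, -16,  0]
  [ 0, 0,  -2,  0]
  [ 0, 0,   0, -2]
x^4 - 24*x^2 - 64*x - 48

Expanding det(x·I − A) (e.g. by cofactor expansion or by noting that A is similar to its Jordan form J, which has the same characteristic polynomial as A) gives
  χ_A(x) = x^4 - 24*x^2 - 64*x - 48
which factors as (x - 6)*(x + 2)^3. The eigenvalues (with algebraic multiplicities) are λ = -2 with multiplicity 3, λ = 6 with multiplicity 1.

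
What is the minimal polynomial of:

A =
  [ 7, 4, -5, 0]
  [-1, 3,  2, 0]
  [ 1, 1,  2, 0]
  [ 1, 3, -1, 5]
x^4 - 17*x^3 + 108*x^2 - 304*x + 320

The characteristic polynomial is χ_A(x) = (x - 5)*(x - 4)^3, so the eigenvalues are known. The minimal polynomial is
  m_A(x) = Π_λ (x − λ)^{k_λ}
where k_λ is the size of the *largest* Jordan block for λ (equivalently, the smallest k with (A − λI)^k v = 0 for every generalised eigenvector v of λ).

  λ = 4: largest Jordan block has size 3, contributing (x − 4)^3
  λ = 5: largest Jordan block has size 1, contributing (x − 5)

So m_A(x) = (x - 5)*(x - 4)^3 = x^4 - 17*x^3 + 108*x^2 - 304*x + 320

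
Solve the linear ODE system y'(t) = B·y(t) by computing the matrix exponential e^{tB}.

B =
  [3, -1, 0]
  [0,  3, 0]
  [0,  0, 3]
e^{tB} =
  [exp(3*t), -t*exp(3*t), 0]
  [0, exp(3*t), 0]
  [0, 0, exp(3*t)]

Strategy: write B = P · J · P⁻¹ where J is a Jordan canonical form, so e^{tB} = P · e^{tJ} · P⁻¹, and e^{tJ} can be computed block-by-block.

B has Jordan form
J =
  [3, 1, 0]
  [0, 3, 0]
  [0, 0, 3]
(up to reordering of blocks).

Per-block formulas:
  For a 2×2 Jordan block J_2(3): exp(t · J_2(3)) = e^(3t)·(I + t·N), where N is the 2×2 nilpotent shift.
  For a 1×1 block at λ = 3: exp(t · [3]) = [e^(3t)].

After assembling e^{tJ} and conjugating by P, we get:

e^{tB} =
  [exp(3*t), -t*exp(3*t), 0]
  [0, exp(3*t), 0]
  [0, 0, exp(3*t)]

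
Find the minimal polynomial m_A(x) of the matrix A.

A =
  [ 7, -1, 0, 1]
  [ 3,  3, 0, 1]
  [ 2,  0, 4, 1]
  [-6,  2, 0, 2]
x^2 - 8*x + 16

The characteristic polynomial is χ_A(x) = (x - 4)^4, so the eigenvalues are known. The minimal polynomial is
  m_A(x) = Π_λ (x − λ)^{k_λ}
where k_λ is the size of the *largest* Jordan block for λ (equivalently, the smallest k with (A − λI)^k v = 0 for every generalised eigenvector v of λ).

  λ = 4: largest Jordan block has size 2, contributing (x − 4)^2

So m_A(x) = (x - 4)^2 = x^2 - 8*x + 16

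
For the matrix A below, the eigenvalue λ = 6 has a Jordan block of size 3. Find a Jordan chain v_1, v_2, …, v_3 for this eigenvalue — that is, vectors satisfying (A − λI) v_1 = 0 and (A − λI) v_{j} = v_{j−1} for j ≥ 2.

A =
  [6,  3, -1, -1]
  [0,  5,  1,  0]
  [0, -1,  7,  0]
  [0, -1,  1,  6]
A Jordan chain for λ = 6 of length 3:
v_1 = (-1, 0, 0, 0)ᵀ
v_2 = (3, -1, -1, -1)ᵀ
v_3 = (0, 1, 0, 0)ᵀ

Let N = A − (6)·I. We want v_3 with N^3 v_3 = 0 but N^2 v_3 ≠ 0; then v_{j-1} := N · v_j for j = 3, …, 2.

Pick v_3 = (0, 1, 0, 0)ᵀ.
Then v_2 = N · v_3 = (3, -1, -1, -1)ᵀ.
Then v_1 = N · v_2 = (-1, 0, 0, 0)ᵀ.

Sanity check: (A − (6)·I) v_1 = (0, 0, 0, 0)ᵀ = 0. ✓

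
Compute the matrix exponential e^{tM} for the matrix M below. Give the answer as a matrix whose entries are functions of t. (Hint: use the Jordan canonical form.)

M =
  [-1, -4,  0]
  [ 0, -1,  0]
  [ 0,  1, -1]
e^{tM} =
  [exp(-t), -4*t*exp(-t), 0]
  [0, exp(-t), 0]
  [0, t*exp(-t), exp(-t)]

Strategy: write M = P · J · P⁻¹ where J is a Jordan canonical form, so e^{tM} = P · e^{tJ} · P⁻¹, and e^{tJ} can be computed block-by-block.

M has Jordan form
J =
  [-1,  1,  0]
  [ 0, -1,  0]
  [ 0,  0, -1]
(up to reordering of blocks).

Per-block formulas:
  For a 2×2 Jordan block J_2(-1): exp(t · J_2(-1)) = e^(-1t)·(I + t·N), where N is the 2×2 nilpotent shift.
  For a 1×1 block at λ = -1: exp(t · [-1]) = [e^(-1t)].

After assembling e^{tJ} and conjugating by P, we get:

e^{tM} =
  [exp(-t), -4*t*exp(-t), 0]
  [0, exp(-t), 0]
  [0, t*exp(-t), exp(-t)]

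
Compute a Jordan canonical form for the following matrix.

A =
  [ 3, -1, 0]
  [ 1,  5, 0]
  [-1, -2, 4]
J_3(4)

The characteristic polynomial is
  det(x·I − A) = x^3 - 12*x^2 + 48*x - 64 = (x - 4)^3

Eigenvalues and multiplicities (the geometric multiplicity of λ is n − rank(A − λI), which equals the number of Jordan blocks for λ):
  λ = 4: algebraic multiplicity = 3, geometric multiplicity = 1

Determining the block sizes for each eigenvalue:
  λ = 4: one block (gm = 1), so the single block has size am = 3 → block sizes [3]

Assembling the blocks gives a Jordan form
J =
  [4, 1, 0]
  [0, 4, 1]
  [0, 0, 4]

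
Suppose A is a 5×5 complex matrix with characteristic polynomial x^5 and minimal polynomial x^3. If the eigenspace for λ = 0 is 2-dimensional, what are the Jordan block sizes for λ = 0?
Block sizes for λ = 0: [3, 2]

Step 1 — from the characteristic polynomial, algebraic multiplicity of λ = 0 is 5. From dim ker(A − (0)·I) = 2, there are exactly 2 Jordan blocks for λ = 0.
Step 2 — from the minimal polynomial, the factor (x − 0)^3 tells us the largest block for λ = 0 has size 3.
Step 3 — with total size 5, 2 blocks, and largest block 3, the block sizes (in nonincreasing order) are [3, 2].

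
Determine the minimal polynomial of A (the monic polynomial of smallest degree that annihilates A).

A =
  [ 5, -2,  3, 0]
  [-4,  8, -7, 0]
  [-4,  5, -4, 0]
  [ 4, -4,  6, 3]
x^3 - 9*x^2 + 27*x - 27

The characteristic polynomial is χ_A(x) = (x - 3)^4, so the eigenvalues are known. The minimal polynomial is
  m_A(x) = Π_λ (x − λ)^{k_λ}
where k_λ is the size of the *largest* Jordan block for λ (equivalently, the smallest k with (A − λI)^k v = 0 for every generalised eigenvector v of λ).

  λ = 3: largest Jordan block has size 3, contributing (x − 3)^3

So m_A(x) = (x - 3)^3 = x^3 - 9*x^2 + 27*x - 27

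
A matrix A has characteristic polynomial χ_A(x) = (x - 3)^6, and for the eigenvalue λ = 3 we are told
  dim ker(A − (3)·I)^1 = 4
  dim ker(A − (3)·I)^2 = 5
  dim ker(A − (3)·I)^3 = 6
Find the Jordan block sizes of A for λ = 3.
Block sizes for λ = 3: [3, 1, 1, 1]

From the dimensions of kernels of powers, the number of Jordan blocks of size at least j is d_j − d_{j−1} where d_j = dim ker(N^j) (with d_0 = 0). Computing the differences gives [4, 1, 1].
The number of blocks of size exactly k is (#blocks of size ≥ k) − (#blocks of size ≥ k + 1), so the partition is: 3 block(s) of size 1, 1 block(s) of size 3.
In nonincreasing order the block sizes are [3, 1, 1, 1].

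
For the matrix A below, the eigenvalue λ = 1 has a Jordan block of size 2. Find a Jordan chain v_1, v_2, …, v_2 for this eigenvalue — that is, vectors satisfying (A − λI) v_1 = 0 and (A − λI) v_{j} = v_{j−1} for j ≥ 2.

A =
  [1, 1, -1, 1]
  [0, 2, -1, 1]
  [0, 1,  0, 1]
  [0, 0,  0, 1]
A Jordan chain for λ = 1 of length 2:
v_1 = (1, 1, 1, 0)ᵀ
v_2 = (0, 1, 0, 0)ᵀ

Let N = A − (1)·I. We want v_2 with N^2 v_2 = 0 but N^1 v_2 ≠ 0; then v_{j-1} := N · v_j for j = 2, …, 2.

Pick v_2 = (0, 1, 0, 0)ᵀ.
Then v_1 = N · v_2 = (1, 1, 1, 0)ᵀ.

Sanity check: (A − (1)·I) v_1 = (0, 0, 0, 0)ᵀ = 0. ✓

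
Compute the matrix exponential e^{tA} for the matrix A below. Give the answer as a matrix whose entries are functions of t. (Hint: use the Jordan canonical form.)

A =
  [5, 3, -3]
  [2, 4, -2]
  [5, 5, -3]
e^{tA} =
  [3*t*exp(2*t) + exp(2*t), 3*t*exp(2*t), -3*t*exp(2*t)]
  [2*t*exp(2*t), 2*t*exp(2*t) + exp(2*t), -2*t*exp(2*t)]
  [5*t*exp(2*t), 5*t*exp(2*t), -5*t*exp(2*t) + exp(2*t)]

Strategy: write A = P · J · P⁻¹ where J is a Jordan canonical form, so e^{tA} = P · e^{tJ} · P⁻¹, and e^{tJ} can be computed block-by-block.

A has Jordan form
J =
  [2, 1, 0]
  [0, 2, 0]
  [0, 0, 2]
(up to reordering of blocks).

Per-block formulas:
  For a 1×1 block at λ = 2: exp(t · [2]) = [e^(2t)].
  For a 2×2 Jordan block J_2(2): exp(t · J_2(2)) = e^(2t)·(I + t·N), where N is the 2×2 nilpotent shift.

After assembling e^{tJ} and conjugating by P, we get:

e^{tA} =
  [3*t*exp(2*t) + exp(2*t), 3*t*exp(2*t), -3*t*exp(2*t)]
  [2*t*exp(2*t), 2*t*exp(2*t) + exp(2*t), -2*t*exp(2*t)]
  [5*t*exp(2*t), 5*t*exp(2*t), -5*t*exp(2*t) + exp(2*t)]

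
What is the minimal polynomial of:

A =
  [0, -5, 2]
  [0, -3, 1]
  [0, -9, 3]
x^3

The characteristic polynomial is χ_A(x) = x^3, so the eigenvalues are known. The minimal polynomial is
  m_A(x) = Π_λ (x − λ)^{k_λ}
where k_λ is the size of the *largest* Jordan block for λ (equivalently, the smallest k with (A − λI)^k v = 0 for every generalised eigenvector v of λ).

  λ = 0: largest Jordan block has size 3, contributing (x − 0)^3

So m_A(x) = x^3 = x^3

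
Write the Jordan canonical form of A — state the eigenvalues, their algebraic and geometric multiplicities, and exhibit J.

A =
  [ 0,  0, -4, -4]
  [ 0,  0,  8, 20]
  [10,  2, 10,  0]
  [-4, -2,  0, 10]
J_1(4) ⊕ J_1(4) ⊕ J_1(6) ⊕ J_1(6)

The characteristic polynomial is
  det(x·I − A) = x^4 - 20*x^3 + 148*x^2 - 480*x + 576 = (x - 6)^2*(x - 4)^2

Eigenvalues and multiplicities (the geometric multiplicity of λ is n − rank(A − λI), which equals the number of Jordan blocks for λ):
  λ = 4: algebraic multiplicity = 2, geometric multiplicity = 2
  λ = 6: algebraic multiplicity = 2, geometric multiplicity = 2

Determining the block sizes for each eigenvalue:
  λ = 4: gm = am = 2, so every block has size 1 → block sizes [1, 1]
  λ = 6: gm = am = 2, so every block has size 1 → block sizes [1, 1]

Assembling the blocks gives a Jordan form
J =
  [4, 0, 0, 0]
  [0, 4, 0, 0]
  [0, 0, 6, 0]
  [0, 0, 0, 6]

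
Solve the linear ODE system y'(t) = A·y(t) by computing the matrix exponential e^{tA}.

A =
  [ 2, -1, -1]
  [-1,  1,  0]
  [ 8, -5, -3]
e^{tA} =
  [-3*t^2/2 + 2*t + 1, t^2 - t, t^2/2 - t]
  [-3*t^2/2 - t, t^2 + t + 1, t^2/2]
  [-3*t^2/2 + 8*t, t^2 - 5*t, t^2/2 - 3*t + 1]

Strategy: write A = P · J · P⁻¹ where J is a Jordan canonical form, so e^{tA} = P · e^{tJ} · P⁻¹, and e^{tJ} can be computed block-by-block.

A has Jordan form
J =
  [0, 1, 0]
  [0, 0, 1]
  [0, 0, 0]
(up to reordering of blocks).

Per-block formulas:
  For a 3×3 Jordan block J_3(0): exp(t · J_3(0)) = e^(0t)·(I + t·N + (t^2/2)·N^2), where N is the 3×3 nilpotent shift.

After assembling e^{tJ} and conjugating by P, we get:

e^{tA} =
  [-3*t^2/2 + 2*t + 1, t^2 - t, t^2/2 - t]
  [-3*t^2/2 - t, t^2 + t + 1, t^2/2]
  [-3*t^2/2 + 8*t, t^2 - 5*t, t^2/2 - 3*t + 1]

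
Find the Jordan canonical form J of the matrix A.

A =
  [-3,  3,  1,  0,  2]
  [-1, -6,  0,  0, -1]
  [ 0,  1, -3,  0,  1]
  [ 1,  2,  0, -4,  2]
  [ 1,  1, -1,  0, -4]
J_3(-4) ⊕ J_2(-4)

The characteristic polynomial is
  det(x·I − A) = x^5 + 20*x^4 + 160*x^3 + 640*x^2 + 1280*x + 1024 = (x + 4)^5

Eigenvalues and multiplicities (the geometric multiplicity of λ is n − rank(A − λI), which equals the number of Jordan blocks for λ):
  λ = -4: algebraic multiplicity = 5, geometric multiplicity = 2

Determining the block sizes for each eigenvalue:
  λ = -4: with am = 5 and gm = 2, the partition is not yet determined (e.g. several partitions of 5 into 2 parts exist). Let N = A − (-4)·I. Computing rank(N^1) = 3, rank(N^2) = 1, rank(N^3) = 0; the number of blocks of size ≥ j is rank(N^{j−1}) − rank(N^j), giving [2, 2, 1]. So we have 1 block(s) of size 3, 1 block(s) of size 2 → block sizes [3, 2]

Assembling the blocks gives a Jordan form
J =
  [-4,  1,  0,  0,  0]
  [ 0, -4,  1,  0,  0]
  [ 0,  0, -4,  0,  0]
  [ 0,  0,  0, -4,  1]
  [ 0,  0,  0,  0, -4]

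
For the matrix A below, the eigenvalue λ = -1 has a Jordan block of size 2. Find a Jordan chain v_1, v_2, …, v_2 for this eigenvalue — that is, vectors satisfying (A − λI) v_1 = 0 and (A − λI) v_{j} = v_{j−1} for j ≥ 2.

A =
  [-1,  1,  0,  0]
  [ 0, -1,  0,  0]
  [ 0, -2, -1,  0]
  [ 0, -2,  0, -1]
A Jordan chain for λ = -1 of length 2:
v_1 = (1, 0, -2, -2)ᵀ
v_2 = (0, 1, 0, 0)ᵀ

Let N = A − (-1)·I. We want v_2 with N^2 v_2 = 0 but N^1 v_2 ≠ 0; then v_{j-1} := N · v_j for j = 2, …, 2.

Pick v_2 = (0, 1, 0, 0)ᵀ.
Then v_1 = N · v_2 = (1, 0, -2, -2)ᵀ.

Sanity check: (A − (-1)·I) v_1 = (0, 0, 0, 0)ᵀ = 0. ✓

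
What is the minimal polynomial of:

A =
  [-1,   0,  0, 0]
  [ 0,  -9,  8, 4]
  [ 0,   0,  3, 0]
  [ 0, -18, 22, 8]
x^3 - 2*x^2 - 3*x

The characteristic polynomial is χ_A(x) = x*(x - 3)*(x + 1)^2, so the eigenvalues are known. The minimal polynomial is
  m_A(x) = Π_λ (x − λ)^{k_λ}
where k_λ is the size of the *largest* Jordan block for λ (equivalently, the smallest k with (A − λI)^k v = 0 for every generalised eigenvector v of λ).

  λ = -1: largest Jordan block has size 1, contributing (x + 1)
  λ = 0: largest Jordan block has size 1, contributing (x − 0)
  λ = 3: largest Jordan block has size 1, contributing (x − 3)

So m_A(x) = x*(x - 3)*(x + 1) = x^3 - 2*x^2 - 3*x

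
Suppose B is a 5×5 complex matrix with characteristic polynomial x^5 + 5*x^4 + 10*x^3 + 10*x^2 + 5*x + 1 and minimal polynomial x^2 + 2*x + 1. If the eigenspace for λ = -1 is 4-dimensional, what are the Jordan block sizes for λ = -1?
Block sizes for λ = -1: [2, 1, 1, 1]

Step 1 — from the characteristic polynomial, algebraic multiplicity of λ = -1 is 5. From dim ker(B − (-1)·I) = 4, there are exactly 4 Jordan blocks for λ = -1.
Step 2 — from the minimal polynomial, the factor (x + 1)^2 tells us the largest block for λ = -1 has size 2.
Step 3 — with total size 5, 4 blocks, and largest block 2, the block sizes (in nonincreasing order) are [2, 1, 1, 1].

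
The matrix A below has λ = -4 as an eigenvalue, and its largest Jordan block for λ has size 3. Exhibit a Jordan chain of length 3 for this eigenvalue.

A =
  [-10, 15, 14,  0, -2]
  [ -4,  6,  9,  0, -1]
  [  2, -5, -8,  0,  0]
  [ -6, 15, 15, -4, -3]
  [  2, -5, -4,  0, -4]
A Jordan chain for λ = -4 of length 3:
v_1 = (3, 2, -1, 3, -1)ᵀ
v_2 = (14, 9, -4, 15, -4)ᵀ
v_3 = (0, 0, 1, 0, 0)ᵀ

Let N = A − (-4)·I. We want v_3 with N^3 v_3 = 0 but N^2 v_3 ≠ 0; then v_{j-1} := N · v_j for j = 3, …, 2.

Pick v_3 = (0, 0, 1, 0, 0)ᵀ.
Then v_2 = N · v_3 = (14, 9, -4, 15, -4)ᵀ.
Then v_1 = N · v_2 = (3, 2, -1, 3, -1)ᵀ.

Sanity check: (A − (-4)·I) v_1 = (0, 0, 0, 0, 0)ᵀ = 0. ✓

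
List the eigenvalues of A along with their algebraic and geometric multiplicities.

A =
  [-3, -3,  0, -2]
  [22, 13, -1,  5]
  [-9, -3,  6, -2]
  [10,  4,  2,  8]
λ = 6: alg = 4, geom = 2

Step 1 — factor the characteristic polynomial to read off the algebraic multiplicities:
  χ_A(x) = (x - 6)^4

Step 2 — compute geometric multiplicities via the rank-nullity identity g(λ) = n − rank(A − λI):
  rank(A − (6)·I) = 2, so dim ker(A − (6)·I) = n − 2 = 2

Summary:
  λ = 6: algebraic multiplicity = 4, geometric multiplicity = 2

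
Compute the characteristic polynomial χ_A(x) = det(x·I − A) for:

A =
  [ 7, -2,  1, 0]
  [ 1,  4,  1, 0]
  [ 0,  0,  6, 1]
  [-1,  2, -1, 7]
x^4 - 24*x^3 + 216*x^2 - 864*x + 1296

Expanding det(x·I − A) (e.g. by cofactor expansion or by noting that A is similar to its Jordan form J, which has the same characteristic polynomial as A) gives
  χ_A(x) = x^4 - 24*x^3 + 216*x^2 - 864*x + 1296
which factors as (x - 6)^4. The eigenvalues (with algebraic multiplicities) are λ = 6 with multiplicity 4.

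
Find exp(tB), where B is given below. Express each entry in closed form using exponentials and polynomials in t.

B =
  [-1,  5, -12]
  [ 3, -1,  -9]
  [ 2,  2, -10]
e^{tB} =
  [3*t*exp(-4*t) + exp(-4*t), 3*t^2*exp(-4*t) + 5*t*exp(-4*t), -9*t^2*exp(-4*t)/2 - 12*t*exp(-4*t)]
  [3*t*exp(-4*t), 3*t^2*exp(-4*t) + 3*t*exp(-4*t) + exp(-4*t), -9*t^2*exp(-4*t)/2 - 9*t*exp(-4*t)]
  [2*t*exp(-4*t), 2*t^2*exp(-4*t) + 2*t*exp(-4*t), -3*t^2*exp(-4*t) - 6*t*exp(-4*t) + exp(-4*t)]

Strategy: write B = P · J · P⁻¹ where J is a Jordan canonical form, so e^{tB} = P · e^{tJ} · P⁻¹, and e^{tJ} can be computed block-by-block.

B has Jordan form
J =
  [-4,  1,  0]
  [ 0, -4,  1]
  [ 0,  0, -4]
(up to reordering of blocks).

Per-block formulas:
  For a 3×3 Jordan block J_3(-4): exp(t · J_3(-4)) = e^(-4t)·(I + t·N + (t^2/2)·N^2), where N is the 3×3 nilpotent shift.

After assembling e^{tJ} and conjugating by P, we get:

e^{tB} =
  [3*t*exp(-4*t) + exp(-4*t), 3*t^2*exp(-4*t) + 5*t*exp(-4*t), -9*t^2*exp(-4*t)/2 - 12*t*exp(-4*t)]
  [3*t*exp(-4*t), 3*t^2*exp(-4*t) + 3*t*exp(-4*t) + exp(-4*t), -9*t^2*exp(-4*t)/2 - 9*t*exp(-4*t)]
  [2*t*exp(-4*t), 2*t^2*exp(-4*t) + 2*t*exp(-4*t), -3*t^2*exp(-4*t) - 6*t*exp(-4*t) + exp(-4*t)]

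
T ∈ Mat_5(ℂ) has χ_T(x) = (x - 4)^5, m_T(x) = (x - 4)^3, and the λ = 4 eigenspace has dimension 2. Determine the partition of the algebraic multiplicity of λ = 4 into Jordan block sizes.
Block sizes for λ = 4: [3, 2]

Step 1 — from the characteristic polynomial, algebraic multiplicity of λ = 4 is 5. From dim ker(T − (4)·I) = 2, there are exactly 2 Jordan blocks for λ = 4.
Step 2 — from the minimal polynomial, the factor (x − 4)^3 tells us the largest block for λ = 4 has size 3.
Step 3 — with total size 5, 2 blocks, and largest block 3, the block sizes (in nonincreasing order) are [3, 2].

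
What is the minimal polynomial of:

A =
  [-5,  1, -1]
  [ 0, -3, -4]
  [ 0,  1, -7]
x^3 + 15*x^2 + 75*x + 125

The characteristic polynomial is χ_A(x) = (x + 5)^3, so the eigenvalues are known. The minimal polynomial is
  m_A(x) = Π_λ (x − λ)^{k_λ}
where k_λ is the size of the *largest* Jordan block for λ (equivalently, the smallest k with (A − λI)^k v = 0 for every generalised eigenvector v of λ).

  λ = -5: largest Jordan block has size 3, contributing (x + 5)^3

So m_A(x) = (x + 5)^3 = x^3 + 15*x^2 + 75*x + 125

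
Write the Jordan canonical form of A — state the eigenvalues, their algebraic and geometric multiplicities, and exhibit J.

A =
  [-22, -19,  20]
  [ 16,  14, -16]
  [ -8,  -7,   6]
J_2(-2) ⊕ J_1(2)

The characteristic polynomial is
  det(x·I − A) = x^3 + 2*x^2 - 4*x - 8 = (x - 2)*(x + 2)^2

Eigenvalues and multiplicities (the geometric multiplicity of λ is n − rank(A − λI), which equals the number of Jordan blocks for λ):
  λ = -2: algebraic multiplicity = 2, geometric multiplicity = 1
  λ = 2: algebraic multiplicity = 1, geometric multiplicity = 1

Determining the block sizes for each eigenvalue:
  λ = -2: one block (gm = 1), so the single block has size am = 2 → block sizes [2]
  λ = 2: one block (gm = 1), so the single block has size am = 1 → block sizes [1]

Assembling the blocks gives a Jordan form
J =
  [-2,  1, 0]
  [ 0, -2, 0]
  [ 0,  0, 2]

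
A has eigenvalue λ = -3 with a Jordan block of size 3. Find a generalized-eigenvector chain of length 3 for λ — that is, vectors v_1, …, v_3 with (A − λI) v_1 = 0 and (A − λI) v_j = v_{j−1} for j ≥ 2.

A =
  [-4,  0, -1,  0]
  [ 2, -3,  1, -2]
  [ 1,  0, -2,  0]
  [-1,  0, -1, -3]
A Jordan chain for λ = -3 of length 3:
v_1 = (0, 1, 0, 0)ᵀ
v_2 = (-1, 2, 1, -1)ᵀ
v_3 = (1, 0, 0, 0)ᵀ

Let N = A − (-3)·I. We want v_3 with N^3 v_3 = 0 but N^2 v_3 ≠ 0; then v_{j-1} := N · v_j for j = 3, …, 2.

Pick v_3 = (1, 0, 0, 0)ᵀ.
Then v_2 = N · v_3 = (-1, 2, 1, -1)ᵀ.
Then v_1 = N · v_2 = (0, 1, 0, 0)ᵀ.

Sanity check: (A − (-3)·I) v_1 = (0, 0, 0, 0)ᵀ = 0. ✓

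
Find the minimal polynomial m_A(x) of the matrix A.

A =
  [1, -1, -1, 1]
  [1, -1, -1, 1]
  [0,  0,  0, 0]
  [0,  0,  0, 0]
x^2

The characteristic polynomial is χ_A(x) = x^4, so the eigenvalues are known. The minimal polynomial is
  m_A(x) = Π_λ (x − λ)^{k_λ}
where k_λ is the size of the *largest* Jordan block for λ (equivalently, the smallest k with (A − λI)^k v = 0 for every generalised eigenvector v of λ).

  λ = 0: largest Jordan block has size 2, contributing (x − 0)^2

So m_A(x) = x^2 = x^2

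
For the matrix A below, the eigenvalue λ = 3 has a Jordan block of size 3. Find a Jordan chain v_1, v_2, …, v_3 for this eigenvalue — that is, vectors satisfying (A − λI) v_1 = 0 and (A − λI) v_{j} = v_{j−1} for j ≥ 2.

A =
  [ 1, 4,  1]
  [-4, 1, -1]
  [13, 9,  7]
A Jordan chain for λ = 3 of length 3:
v_1 = (1, 3, -10)ᵀ
v_2 = (-2, -4, 13)ᵀ
v_3 = (1, 0, 0)ᵀ

Let N = A − (3)·I. We want v_3 with N^3 v_3 = 0 but N^2 v_3 ≠ 0; then v_{j-1} := N · v_j for j = 3, …, 2.

Pick v_3 = (1, 0, 0)ᵀ.
Then v_2 = N · v_3 = (-2, -4, 13)ᵀ.
Then v_1 = N · v_2 = (1, 3, -10)ᵀ.

Sanity check: (A − (3)·I) v_1 = (0, 0, 0)ᵀ = 0. ✓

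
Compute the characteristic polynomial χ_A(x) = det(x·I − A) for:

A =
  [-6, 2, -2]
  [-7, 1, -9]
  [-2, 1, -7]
x^3 + 12*x^2 + 48*x + 64

Expanding det(x·I − A) (e.g. by cofactor expansion or by noting that A is similar to its Jordan form J, which has the same characteristic polynomial as A) gives
  χ_A(x) = x^3 + 12*x^2 + 48*x + 64
which factors as (x + 4)^3. The eigenvalues (with algebraic multiplicities) are λ = -4 with multiplicity 3.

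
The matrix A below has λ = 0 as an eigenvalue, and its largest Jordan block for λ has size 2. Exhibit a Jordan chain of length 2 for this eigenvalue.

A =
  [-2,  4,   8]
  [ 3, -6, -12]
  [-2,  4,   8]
A Jordan chain for λ = 0 of length 2:
v_1 = (-2, 3, -2)ᵀ
v_2 = (1, 0, 0)ᵀ

Let N = A − (0)·I. We want v_2 with N^2 v_2 = 0 but N^1 v_2 ≠ 0; then v_{j-1} := N · v_j for j = 2, …, 2.

Pick v_2 = (1, 0, 0)ᵀ.
Then v_1 = N · v_2 = (-2, 3, -2)ᵀ.

Sanity check: (A − (0)·I) v_1 = (0, 0, 0)ᵀ = 0. ✓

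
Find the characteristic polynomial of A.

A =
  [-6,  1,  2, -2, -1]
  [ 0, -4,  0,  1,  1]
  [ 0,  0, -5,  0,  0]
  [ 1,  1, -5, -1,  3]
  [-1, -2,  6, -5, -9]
x^5 + 25*x^4 + 250*x^3 + 1250*x^2 + 3125*x + 3125

Expanding det(x·I − A) (e.g. by cofactor expansion or by noting that A is similar to its Jordan form J, which has the same characteristic polynomial as A) gives
  χ_A(x) = x^5 + 25*x^4 + 250*x^3 + 1250*x^2 + 3125*x + 3125
which factors as (x + 5)^5. The eigenvalues (with algebraic multiplicities) are λ = -5 with multiplicity 5.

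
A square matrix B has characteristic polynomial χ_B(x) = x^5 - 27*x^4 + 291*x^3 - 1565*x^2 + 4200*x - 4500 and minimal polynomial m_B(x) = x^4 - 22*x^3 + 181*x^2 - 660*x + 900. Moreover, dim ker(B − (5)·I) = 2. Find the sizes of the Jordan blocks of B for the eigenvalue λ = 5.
Block sizes for λ = 5: [2, 1]

Step 1 — from the characteristic polynomial, algebraic multiplicity of λ = 5 is 3. From dim ker(B − (5)·I) = 2, there are exactly 2 Jordan blocks for λ = 5.
Step 2 — from the minimal polynomial, the factor (x − 5)^2 tells us the largest block for λ = 5 has size 2.
Step 3 — with total size 3, 2 blocks, and largest block 2, the block sizes (in nonincreasing order) are [2, 1].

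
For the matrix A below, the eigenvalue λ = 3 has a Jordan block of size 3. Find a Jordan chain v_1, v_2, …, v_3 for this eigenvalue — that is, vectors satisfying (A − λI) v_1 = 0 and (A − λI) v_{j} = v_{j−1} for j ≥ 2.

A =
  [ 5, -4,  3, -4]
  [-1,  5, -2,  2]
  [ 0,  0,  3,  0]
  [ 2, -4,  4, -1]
A Jordan chain for λ = 3 of length 3:
v_1 = (-2, 1, 0, -2)ᵀ
v_2 = (3, -2, 0, 4)ᵀ
v_3 = (0, 0, 1, 0)ᵀ

Let N = A − (3)·I. We want v_3 with N^3 v_3 = 0 but N^2 v_3 ≠ 0; then v_{j-1} := N · v_j for j = 3, …, 2.

Pick v_3 = (0, 0, 1, 0)ᵀ.
Then v_2 = N · v_3 = (3, -2, 0, 4)ᵀ.
Then v_1 = N · v_2 = (-2, 1, 0, -2)ᵀ.

Sanity check: (A − (3)·I) v_1 = (0, 0, 0, 0)ᵀ = 0. ✓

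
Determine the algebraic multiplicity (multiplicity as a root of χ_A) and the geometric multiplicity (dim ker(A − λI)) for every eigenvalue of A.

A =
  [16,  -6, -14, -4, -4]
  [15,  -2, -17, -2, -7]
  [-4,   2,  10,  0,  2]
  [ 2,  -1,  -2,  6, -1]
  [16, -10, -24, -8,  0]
λ = 6: alg = 5, geom = 3

Step 1 — factor the characteristic polynomial to read off the algebraic multiplicities:
  χ_A(x) = (x - 6)^5

Step 2 — compute geometric multiplicities via the rank-nullity identity g(λ) = n − rank(A − λI):
  rank(A − (6)·I) = 2, so dim ker(A − (6)·I) = n − 2 = 3

Summary:
  λ = 6: algebraic multiplicity = 5, geometric multiplicity = 3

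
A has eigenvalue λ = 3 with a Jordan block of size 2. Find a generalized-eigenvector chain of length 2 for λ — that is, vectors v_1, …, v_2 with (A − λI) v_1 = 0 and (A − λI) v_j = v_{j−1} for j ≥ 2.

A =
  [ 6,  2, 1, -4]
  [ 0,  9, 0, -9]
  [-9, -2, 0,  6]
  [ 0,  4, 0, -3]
A Jordan chain for λ = 3 of length 2:
v_1 = (3, 0, -9, 0)ᵀ
v_2 = (1, 0, 0, 0)ᵀ

Let N = A − (3)·I. We want v_2 with N^2 v_2 = 0 but N^1 v_2 ≠ 0; then v_{j-1} := N · v_j for j = 2, …, 2.

Pick v_2 = (1, 0, 0, 0)ᵀ.
Then v_1 = N · v_2 = (3, 0, -9, 0)ᵀ.

Sanity check: (A − (3)·I) v_1 = (0, 0, 0, 0)ᵀ = 0. ✓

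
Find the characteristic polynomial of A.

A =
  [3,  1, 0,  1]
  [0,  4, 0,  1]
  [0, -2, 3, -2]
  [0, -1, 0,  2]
x^4 - 12*x^3 + 54*x^2 - 108*x + 81

Expanding det(x·I − A) (e.g. by cofactor expansion or by noting that A is similar to its Jordan form J, which has the same characteristic polynomial as A) gives
  χ_A(x) = x^4 - 12*x^3 + 54*x^2 - 108*x + 81
which factors as (x - 3)^4. The eigenvalues (with algebraic multiplicities) are λ = 3 with multiplicity 4.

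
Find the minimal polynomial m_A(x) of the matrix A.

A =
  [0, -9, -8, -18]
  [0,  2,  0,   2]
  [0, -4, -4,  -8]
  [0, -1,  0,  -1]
x^4 + 3*x^3 - 4*x^2

The characteristic polynomial is χ_A(x) = x^2*(x - 1)*(x + 4), so the eigenvalues are known. The minimal polynomial is
  m_A(x) = Π_λ (x − λ)^{k_λ}
where k_λ is the size of the *largest* Jordan block for λ (equivalently, the smallest k with (A − λI)^k v = 0 for every generalised eigenvector v of λ).

  λ = -4: largest Jordan block has size 1, contributing (x + 4)
  λ = 0: largest Jordan block has size 2, contributing (x − 0)^2
  λ = 1: largest Jordan block has size 1, contributing (x − 1)

So m_A(x) = x^2*(x - 1)*(x + 4) = x^4 + 3*x^3 - 4*x^2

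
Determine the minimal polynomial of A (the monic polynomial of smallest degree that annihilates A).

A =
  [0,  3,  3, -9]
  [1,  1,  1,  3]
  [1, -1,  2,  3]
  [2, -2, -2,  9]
x^3 - 9*x^2 + 27*x - 27

The characteristic polynomial is χ_A(x) = (x - 3)^4, so the eigenvalues are known. The minimal polynomial is
  m_A(x) = Π_λ (x − λ)^{k_λ}
where k_λ is the size of the *largest* Jordan block for λ (equivalently, the smallest k with (A − λI)^k v = 0 for every generalised eigenvector v of λ).

  λ = 3: largest Jordan block has size 3, contributing (x − 3)^3

So m_A(x) = (x - 3)^3 = x^3 - 9*x^2 + 27*x - 27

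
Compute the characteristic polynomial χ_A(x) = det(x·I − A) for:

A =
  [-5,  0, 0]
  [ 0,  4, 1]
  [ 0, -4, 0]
x^3 + x^2 - 16*x + 20

Expanding det(x·I − A) (e.g. by cofactor expansion or by noting that A is similar to its Jordan form J, which has the same characteristic polynomial as A) gives
  χ_A(x) = x^3 + x^2 - 16*x + 20
which factors as (x - 2)^2*(x + 5). The eigenvalues (with algebraic multiplicities) are λ = -5 with multiplicity 1, λ = 2 with multiplicity 2.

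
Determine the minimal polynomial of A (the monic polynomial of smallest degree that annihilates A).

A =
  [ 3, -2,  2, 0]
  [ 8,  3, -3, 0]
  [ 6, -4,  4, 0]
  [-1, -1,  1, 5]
x^3 - 10*x^2 + 25*x

The characteristic polynomial is χ_A(x) = x*(x - 5)^3, so the eigenvalues are known. The minimal polynomial is
  m_A(x) = Π_λ (x − λ)^{k_λ}
where k_λ is the size of the *largest* Jordan block for λ (equivalently, the smallest k with (A − λI)^k v = 0 for every generalised eigenvector v of λ).

  λ = 0: largest Jordan block has size 1, contributing (x − 0)
  λ = 5: largest Jordan block has size 2, contributing (x − 5)^2

So m_A(x) = x*(x - 5)^2 = x^3 - 10*x^2 + 25*x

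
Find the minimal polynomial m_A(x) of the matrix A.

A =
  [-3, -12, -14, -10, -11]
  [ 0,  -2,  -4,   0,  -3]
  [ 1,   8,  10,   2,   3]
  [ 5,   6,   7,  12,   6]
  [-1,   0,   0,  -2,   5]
x^5 - 22*x^4 + 184*x^3 - 720*x^2 + 1296*x - 864

The characteristic polynomial is χ_A(x) = (x - 6)^3*(x - 2)^2, so the eigenvalues are known. The minimal polynomial is
  m_A(x) = Π_λ (x − λ)^{k_λ}
where k_λ is the size of the *largest* Jordan block for λ (equivalently, the smallest k with (A − λI)^k v = 0 for every generalised eigenvector v of λ).

  λ = 2: largest Jordan block has size 2, contributing (x − 2)^2
  λ = 6: largest Jordan block has size 3, contributing (x − 6)^3

So m_A(x) = (x - 6)^3*(x - 2)^2 = x^5 - 22*x^4 + 184*x^3 - 720*x^2 + 1296*x - 864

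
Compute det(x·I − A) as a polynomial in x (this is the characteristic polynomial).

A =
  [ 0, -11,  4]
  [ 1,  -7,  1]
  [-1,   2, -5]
x^3 + 12*x^2 + 48*x + 64

Expanding det(x·I − A) (e.g. by cofactor expansion or by noting that A is similar to its Jordan form J, which has the same characteristic polynomial as A) gives
  χ_A(x) = x^3 + 12*x^2 + 48*x + 64
which factors as (x + 4)^3. The eigenvalues (with algebraic multiplicities) are λ = -4 with multiplicity 3.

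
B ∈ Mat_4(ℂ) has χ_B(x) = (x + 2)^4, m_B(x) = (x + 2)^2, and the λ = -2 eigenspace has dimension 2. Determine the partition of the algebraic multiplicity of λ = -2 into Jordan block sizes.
Block sizes for λ = -2: [2, 2]

Step 1 — from the characteristic polynomial, algebraic multiplicity of λ = -2 is 4. From dim ker(B − (-2)·I) = 2, there are exactly 2 Jordan blocks for λ = -2.
Step 2 — from the minimal polynomial, the factor (x + 2)^2 tells us the largest block for λ = -2 has size 2.
Step 3 — with total size 4, 2 blocks, and largest block 2, the block sizes (in nonincreasing order) are [2, 2].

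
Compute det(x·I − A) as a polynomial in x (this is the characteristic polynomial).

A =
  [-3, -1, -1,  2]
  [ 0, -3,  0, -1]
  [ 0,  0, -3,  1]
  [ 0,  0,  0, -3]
x^4 + 12*x^3 + 54*x^2 + 108*x + 81

Expanding det(x·I − A) (e.g. by cofactor expansion or by noting that A is similar to its Jordan form J, which has the same characteristic polynomial as A) gives
  χ_A(x) = x^4 + 12*x^3 + 54*x^2 + 108*x + 81
which factors as (x + 3)^4. The eigenvalues (with algebraic multiplicities) are λ = -3 with multiplicity 4.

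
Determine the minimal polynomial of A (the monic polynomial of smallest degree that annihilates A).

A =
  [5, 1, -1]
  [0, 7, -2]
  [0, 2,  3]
x^2 - 10*x + 25

The characteristic polynomial is χ_A(x) = (x - 5)^3, so the eigenvalues are known. The minimal polynomial is
  m_A(x) = Π_λ (x − λ)^{k_λ}
where k_λ is the size of the *largest* Jordan block for λ (equivalently, the smallest k with (A − λI)^k v = 0 for every generalised eigenvector v of λ).

  λ = 5: largest Jordan block has size 2, contributing (x − 5)^2

So m_A(x) = (x - 5)^2 = x^2 - 10*x + 25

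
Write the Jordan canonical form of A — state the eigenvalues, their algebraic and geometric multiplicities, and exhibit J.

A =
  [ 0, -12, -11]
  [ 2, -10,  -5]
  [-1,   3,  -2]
J_3(-4)

The characteristic polynomial is
  det(x·I − A) = x^3 + 12*x^2 + 48*x + 64 = (x + 4)^3

Eigenvalues and multiplicities (the geometric multiplicity of λ is n − rank(A − λI), which equals the number of Jordan blocks for λ):
  λ = -4: algebraic multiplicity = 3, geometric multiplicity = 1

Determining the block sizes for each eigenvalue:
  λ = -4: one block (gm = 1), so the single block has size am = 3 → block sizes [3]

Assembling the blocks gives a Jordan form
J =
  [-4,  1,  0]
  [ 0, -4,  1]
  [ 0,  0, -4]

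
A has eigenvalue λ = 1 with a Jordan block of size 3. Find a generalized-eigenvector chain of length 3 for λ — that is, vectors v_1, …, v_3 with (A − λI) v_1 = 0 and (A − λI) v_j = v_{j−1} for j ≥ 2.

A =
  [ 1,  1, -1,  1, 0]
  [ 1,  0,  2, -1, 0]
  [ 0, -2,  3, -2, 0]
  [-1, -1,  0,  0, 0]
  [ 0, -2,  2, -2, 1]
A Jordan chain for λ = 1 of length 3:
v_1 = (0, -1, 0, 1, 0)ᵀ
v_2 = (1, -1, -2, -1, -2)ᵀ
v_3 = (0, 1, 0, 0, 0)ᵀ

Let N = A − (1)·I. We want v_3 with N^3 v_3 = 0 but N^2 v_3 ≠ 0; then v_{j-1} := N · v_j for j = 3, …, 2.

Pick v_3 = (0, 1, 0, 0, 0)ᵀ.
Then v_2 = N · v_3 = (1, -1, -2, -1, -2)ᵀ.
Then v_1 = N · v_2 = (0, -1, 0, 1, 0)ᵀ.

Sanity check: (A − (1)·I) v_1 = (0, 0, 0, 0, 0)ᵀ = 0. ✓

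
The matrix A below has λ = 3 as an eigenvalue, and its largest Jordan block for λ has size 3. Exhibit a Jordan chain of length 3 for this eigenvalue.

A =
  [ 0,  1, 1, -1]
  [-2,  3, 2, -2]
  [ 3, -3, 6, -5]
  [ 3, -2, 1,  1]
A Jordan chain for λ = 3 of length 3:
v_1 = (-1, -2, -1, 0)ᵀ
v_2 = (-1, -2, -3, -1)ᵀ
v_3 = (1, 2, 0, 0)ᵀ

Let N = A − (3)·I. We want v_3 with N^3 v_3 = 0 but N^2 v_3 ≠ 0; then v_{j-1} := N · v_j for j = 3, …, 2.

Pick v_3 = (1, 2, 0, 0)ᵀ.
Then v_2 = N · v_3 = (-1, -2, -3, -1)ᵀ.
Then v_1 = N · v_2 = (-1, -2, -1, 0)ᵀ.

Sanity check: (A − (3)·I) v_1 = (0, 0, 0, 0)ᵀ = 0. ✓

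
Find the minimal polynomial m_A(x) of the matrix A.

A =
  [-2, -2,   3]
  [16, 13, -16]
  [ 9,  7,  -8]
x^3 - 3*x^2 + 3*x - 1

The characteristic polynomial is χ_A(x) = (x - 1)^3, so the eigenvalues are known. The minimal polynomial is
  m_A(x) = Π_λ (x − λ)^{k_λ}
where k_λ is the size of the *largest* Jordan block for λ (equivalently, the smallest k with (A − λI)^k v = 0 for every generalised eigenvector v of λ).

  λ = 1: largest Jordan block has size 3, contributing (x − 1)^3

So m_A(x) = (x - 1)^3 = x^3 - 3*x^2 + 3*x - 1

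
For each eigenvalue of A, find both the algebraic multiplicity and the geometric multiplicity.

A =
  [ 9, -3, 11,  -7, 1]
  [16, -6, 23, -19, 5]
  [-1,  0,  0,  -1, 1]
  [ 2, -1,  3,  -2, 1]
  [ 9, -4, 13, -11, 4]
λ = 1: alg = 5, geom = 3

Step 1 — factor the characteristic polynomial to read off the algebraic multiplicities:
  χ_A(x) = (x - 1)^5

Step 2 — compute geometric multiplicities via the rank-nullity identity g(λ) = n − rank(A − λI):
  rank(A − (1)·I) = 2, so dim ker(A − (1)·I) = n − 2 = 3

Summary:
  λ = 1: algebraic multiplicity = 5, geometric multiplicity = 3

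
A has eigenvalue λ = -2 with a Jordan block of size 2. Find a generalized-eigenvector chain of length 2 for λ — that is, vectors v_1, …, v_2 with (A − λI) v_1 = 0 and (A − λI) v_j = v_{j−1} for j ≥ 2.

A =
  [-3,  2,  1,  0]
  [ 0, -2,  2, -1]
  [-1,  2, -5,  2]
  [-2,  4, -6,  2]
A Jordan chain for λ = -2 of length 2:
v_1 = (-1, 0, -1, -2)ᵀ
v_2 = (1, 0, 0, 0)ᵀ

Let N = A − (-2)·I. We want v_2 with N^2 v_2 = 0 but N^1 v_2 ≠ 0; then v_{j-1} := N · v_j for j = 2, …, 2.

Pick v_2 = (1, 0, 0, 0)ᵀ.
Then v_1 = N · v_2 = (-1, 0, -1, -2)ᵀ.

Sanity check: (A − (-2)·I) v_1 = (0, 0, 0, 0)ᵀ = 0. ✓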